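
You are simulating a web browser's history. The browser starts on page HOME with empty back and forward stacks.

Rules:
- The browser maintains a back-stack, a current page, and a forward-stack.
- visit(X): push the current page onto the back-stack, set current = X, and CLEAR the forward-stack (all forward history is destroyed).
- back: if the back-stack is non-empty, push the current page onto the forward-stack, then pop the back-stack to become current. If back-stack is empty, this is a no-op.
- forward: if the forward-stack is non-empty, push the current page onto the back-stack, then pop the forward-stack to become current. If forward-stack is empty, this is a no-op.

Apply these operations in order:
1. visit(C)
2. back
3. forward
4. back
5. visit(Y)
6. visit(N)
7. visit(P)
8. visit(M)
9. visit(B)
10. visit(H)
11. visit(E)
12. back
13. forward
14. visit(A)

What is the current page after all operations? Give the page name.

After 1 (visit(C)): cur=C back=1 fwd=0
After 2 (back): cur=HOME back=0 fwd=1
After 3 (forward): cur=C back=1 fwd=0
After 4 (back): cur=HOME back=0 fwd=1
After 5 (visit(Y)): cur=Y back=1 fwd=0
After 6 (visit(N)): cur=N back=2 fwd=0
After 7 (visit(P)): cur=P back=3 fwd=0
After 8 (visit(M)): cur=M back=4 fwd=0
After 9 (visit(B)): cur=B back=5 fwd=0
After 10 (visit(H)): cur=H back=6 fwd=0
After 11 (visit(E)): cur=E back=7 fwd=0
After 12 (back): cur=H back=6 fwd=1
After 13 (forward): cur=E back=7 fwd=0
After 14 (visit(A)): cur=A back=8 fwd=0

Answer: A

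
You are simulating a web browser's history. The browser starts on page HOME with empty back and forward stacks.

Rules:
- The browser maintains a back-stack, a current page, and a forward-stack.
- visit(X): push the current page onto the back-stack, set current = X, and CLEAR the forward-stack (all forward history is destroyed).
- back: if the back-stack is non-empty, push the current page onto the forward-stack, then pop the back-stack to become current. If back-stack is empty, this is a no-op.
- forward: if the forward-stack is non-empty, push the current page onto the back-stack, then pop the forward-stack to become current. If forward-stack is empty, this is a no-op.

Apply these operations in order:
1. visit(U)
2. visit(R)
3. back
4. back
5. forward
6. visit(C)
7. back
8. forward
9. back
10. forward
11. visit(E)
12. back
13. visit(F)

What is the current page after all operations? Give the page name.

After 1 (visit(U)): cur=U back=1 fwd=0
After 2 (visit(R)): cur=R back=2 fwd=0
After 3 (back): cur=U back=1 fwd=1
After 4 (back): cur=HOME back=0 fwd=2
After 5 (forward): cur=U back=1 fwd=1
After 6 (visit(C)): cur=C back=2 fwd=0
After 7 (back): cur=U back=1 fwd=1
After 8 (forward): cur=C back=2 fwd=0
After 9 (back): cur=U back=1 fwd=1
After 10 (forward): cur=C back=2 fwd=0
After 11 (visit(E)): cur=E back=3 fwd=0
After 12 (back): cur=C back=2 fwd=1
After 13 (visit(F)): cur=F back=3 fwd=0

Answer: F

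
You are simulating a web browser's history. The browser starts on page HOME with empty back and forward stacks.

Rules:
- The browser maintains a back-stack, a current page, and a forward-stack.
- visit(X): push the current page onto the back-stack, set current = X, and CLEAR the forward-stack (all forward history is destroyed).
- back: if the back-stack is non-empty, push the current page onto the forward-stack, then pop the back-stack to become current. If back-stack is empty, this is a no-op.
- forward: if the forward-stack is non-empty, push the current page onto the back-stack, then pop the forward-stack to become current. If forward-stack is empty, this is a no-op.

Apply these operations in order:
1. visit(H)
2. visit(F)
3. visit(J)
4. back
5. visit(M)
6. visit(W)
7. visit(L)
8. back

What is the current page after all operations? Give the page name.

Answer: W

Derivation:
After 1 (visit(H)): cur=H back=1 fwd=0
After 2 (visit(F)): cur=F back=2 fwd=0
After 3 (visit(J)): cur=J back=3 fwd=0
After 4 (back): cur=F back=2 fwd=1
After 5 (visit(M)): cur=M back=3 fwd=0
After 6 (visit(W)): cur=W back=4 fwd=0
After 7 (visit(L)): cur=L back=5 fwd=0
After 8 (back): cur=W back=4 fwd=1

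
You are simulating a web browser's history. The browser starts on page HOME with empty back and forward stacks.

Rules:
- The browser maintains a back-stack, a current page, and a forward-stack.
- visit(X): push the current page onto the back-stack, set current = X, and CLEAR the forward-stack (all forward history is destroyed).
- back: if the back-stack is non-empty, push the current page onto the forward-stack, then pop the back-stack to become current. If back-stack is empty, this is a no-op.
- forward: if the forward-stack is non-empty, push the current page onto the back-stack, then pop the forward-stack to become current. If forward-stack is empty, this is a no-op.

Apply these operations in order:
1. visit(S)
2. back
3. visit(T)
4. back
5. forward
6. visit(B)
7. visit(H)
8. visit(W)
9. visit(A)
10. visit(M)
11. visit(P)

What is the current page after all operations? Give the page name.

After 1 (visit(S)): cur=S back=1 fwd=0
After 2 (back): cur=HOME back=0 fwd=1
After 3 (visit(T)): cur=T back=1 fwd=0
After 4 (back): cur=HOME back=0 fwd=1
After 5 (forward): cur=T back=1 fwd=0
After 6 (visit(B)): cur=B back=2 fwd=0
After 7 (visit(H)): cur=H back=3 fwd=0
After 8 (visit(W)): cur=W back=4 fwd=0
After 9 (visit(A)): cur=A back=5 fwd=0
After 10 (visit(M)): cur=M back=6 fwd=0
After 11 (visit(P)): cur=P back=7 fwd=0

Answer: P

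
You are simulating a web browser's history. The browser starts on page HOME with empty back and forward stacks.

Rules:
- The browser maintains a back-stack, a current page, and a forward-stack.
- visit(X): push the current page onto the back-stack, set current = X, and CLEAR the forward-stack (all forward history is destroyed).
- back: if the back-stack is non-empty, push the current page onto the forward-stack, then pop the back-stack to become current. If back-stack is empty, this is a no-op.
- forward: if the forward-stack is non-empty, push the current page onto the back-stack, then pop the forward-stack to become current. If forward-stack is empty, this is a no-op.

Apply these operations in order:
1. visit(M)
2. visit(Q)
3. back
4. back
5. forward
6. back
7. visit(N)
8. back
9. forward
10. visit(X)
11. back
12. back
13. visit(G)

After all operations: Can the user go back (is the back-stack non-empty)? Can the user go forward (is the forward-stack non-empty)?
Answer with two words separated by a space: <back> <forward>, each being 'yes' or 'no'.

Answer: yes no

Derivation:
After 1 (visit(M)): cur=M back=1 fwd=0
After 2 (visit(Q)): cur=Q back=2 fwd=0
After 3 (back): cur=M back=1 fwd=1
After 4 (back): cur=HOME back=0 fwd=2
After 5 (forward): cur=M back=1 fwd=1
After 6 (back): cur=HOME back=0 fwd=2
After 7 (visit(N)): cur=N back=1 fwd=0
After 8 (back): cur=HOME back=0 fwd=1
After 9 (forward): cur=N back=1 fwd=0
After 10 (visit(X)): cur=X back=2 fwd=0
After 11 (back): cur=N back=1 fwd=1
After 12 (back): cur=HOME back=0 fwd=2
After 13 (visit(G)): cur=G back=1 fwd=0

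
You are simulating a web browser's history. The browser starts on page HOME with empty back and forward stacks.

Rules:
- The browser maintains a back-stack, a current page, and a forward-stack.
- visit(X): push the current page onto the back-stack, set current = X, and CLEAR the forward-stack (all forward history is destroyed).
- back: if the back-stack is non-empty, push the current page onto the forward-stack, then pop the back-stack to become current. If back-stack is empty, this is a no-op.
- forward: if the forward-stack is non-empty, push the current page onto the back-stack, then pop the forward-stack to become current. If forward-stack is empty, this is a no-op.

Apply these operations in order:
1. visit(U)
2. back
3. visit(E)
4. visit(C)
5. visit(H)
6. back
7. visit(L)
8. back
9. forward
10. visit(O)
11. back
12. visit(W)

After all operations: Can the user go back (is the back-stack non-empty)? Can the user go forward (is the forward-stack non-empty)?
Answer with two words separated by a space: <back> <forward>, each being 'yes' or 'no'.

Answer: yes no

Derivation:
After 1 (visit(U)): cur=U back=1 fwd=0
After 2 (back): cur=HOME back=0 fwd=1
After 3 (visit(E)): cur=E back=1 fwd=0
After 4 (visit(C)): cur=C back=2 fwd=0
After 5 (visit(H)): cur=H back=3 fwd=0
After 6 (back): cur=C back=2 fwd=1
After 7 (visit(L)): cur=L back=3 fwd=0
After 8 (back): cur=C back=2 fwd=1
After 9 (forward): cur=L back=3 fwd=0
After 10 (visit(O)): cur=O back=4 fwd=0
After 11 (back): cur=L back=3 fwd=1
After 12 (visit(W)): cur=W back=4 fwd=0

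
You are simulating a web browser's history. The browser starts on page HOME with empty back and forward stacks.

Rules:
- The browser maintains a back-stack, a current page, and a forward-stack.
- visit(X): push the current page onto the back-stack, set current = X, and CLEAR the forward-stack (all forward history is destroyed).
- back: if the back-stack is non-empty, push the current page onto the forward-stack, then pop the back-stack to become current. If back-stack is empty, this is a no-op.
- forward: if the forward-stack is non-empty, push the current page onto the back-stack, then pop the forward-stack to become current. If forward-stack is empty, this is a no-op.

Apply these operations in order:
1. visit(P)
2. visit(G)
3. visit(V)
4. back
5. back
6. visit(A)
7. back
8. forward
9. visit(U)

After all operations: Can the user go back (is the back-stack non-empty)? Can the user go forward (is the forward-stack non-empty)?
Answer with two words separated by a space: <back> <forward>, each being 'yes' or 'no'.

After 1 (visit(P)): cur=P back=1 fwd=0
After 2 (visit(G)): cur=G back=2 fwd=0
After 3 (visit(V)): cur=V back=3 fwd=0
After 4 (back): cur=G back=2 fwd=1
After 5 (back): cur=P back=1 fwd=2
After 6 (visit(A)): cur=A back=2 fwd=0
After 7 (back): cur=P back=1 fwd=1
After 8 (forward): cur=A back=2 fwd=0
After 9 (visit(U)): cur=U back=3 fwd=0

Answer: yes no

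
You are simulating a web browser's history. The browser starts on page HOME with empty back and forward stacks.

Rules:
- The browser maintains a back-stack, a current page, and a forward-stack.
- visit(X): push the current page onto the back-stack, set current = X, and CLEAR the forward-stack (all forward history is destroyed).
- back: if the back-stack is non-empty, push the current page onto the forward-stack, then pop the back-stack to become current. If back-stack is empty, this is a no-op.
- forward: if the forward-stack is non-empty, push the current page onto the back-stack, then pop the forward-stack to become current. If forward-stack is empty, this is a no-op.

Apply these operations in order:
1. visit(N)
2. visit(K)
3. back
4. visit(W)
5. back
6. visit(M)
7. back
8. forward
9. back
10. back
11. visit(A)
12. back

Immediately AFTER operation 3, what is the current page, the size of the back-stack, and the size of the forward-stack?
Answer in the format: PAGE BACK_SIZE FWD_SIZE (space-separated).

After 1 (visit(N)): cur=N back=1 fwd=0
After 2 (visit(K)): cur=K back=2 fwd=0
After 3 (back): cur=N back=1 fwd=1

N 1 1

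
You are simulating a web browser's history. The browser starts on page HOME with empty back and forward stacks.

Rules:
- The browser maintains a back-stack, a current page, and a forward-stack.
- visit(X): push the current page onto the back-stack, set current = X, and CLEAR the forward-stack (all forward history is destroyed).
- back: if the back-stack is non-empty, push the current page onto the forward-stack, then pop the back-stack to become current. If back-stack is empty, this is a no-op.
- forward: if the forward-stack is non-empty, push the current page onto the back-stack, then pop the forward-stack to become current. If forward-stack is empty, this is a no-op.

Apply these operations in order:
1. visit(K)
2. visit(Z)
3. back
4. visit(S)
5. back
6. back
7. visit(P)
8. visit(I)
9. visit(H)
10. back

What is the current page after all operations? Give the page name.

After 1 (visit(K)): cur=K back=1 fwd=0
After 2 (visit(Z)): cur=Z back=2 fwd=0
After 3 (back): cur=K back=1 fwd=1
After 4 (visit(S)): cur=S back=2 fwd=0
After 5 (back): cur=K back=1 fwd=1
After 6 (back): cur=HOME back=0 fwd=2
After 7 (visit(P)): cur=P back=1 fwd=0
After 8 (visit(I)): cur=I back=2 fwd=0
After 9 (visit(H)): cur=H back=3 fwd=0
After 10 (back): cur=I back=2 fwd=1

Answer: I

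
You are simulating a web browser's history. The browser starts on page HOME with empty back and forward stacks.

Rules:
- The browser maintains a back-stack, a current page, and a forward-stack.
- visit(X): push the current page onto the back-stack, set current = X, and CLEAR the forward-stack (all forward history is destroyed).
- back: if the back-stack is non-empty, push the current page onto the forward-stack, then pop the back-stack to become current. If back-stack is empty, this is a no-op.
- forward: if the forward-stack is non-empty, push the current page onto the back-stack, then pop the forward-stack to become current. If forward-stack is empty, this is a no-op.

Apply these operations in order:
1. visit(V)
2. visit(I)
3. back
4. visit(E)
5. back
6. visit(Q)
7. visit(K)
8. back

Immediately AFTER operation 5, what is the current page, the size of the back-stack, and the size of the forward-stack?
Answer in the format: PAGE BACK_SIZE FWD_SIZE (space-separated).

After 1 (visit(V)): cur=V back=1 fwd=0
After 2 (visit(I)): cur=I back=2 fwd=0
After 3 (back): cur=V back=1 fwd=1
After 4 (visit(E)): cur=E back=2 fwd=0
After 5 (back): cur=V back=1 fwd=1

V 1 1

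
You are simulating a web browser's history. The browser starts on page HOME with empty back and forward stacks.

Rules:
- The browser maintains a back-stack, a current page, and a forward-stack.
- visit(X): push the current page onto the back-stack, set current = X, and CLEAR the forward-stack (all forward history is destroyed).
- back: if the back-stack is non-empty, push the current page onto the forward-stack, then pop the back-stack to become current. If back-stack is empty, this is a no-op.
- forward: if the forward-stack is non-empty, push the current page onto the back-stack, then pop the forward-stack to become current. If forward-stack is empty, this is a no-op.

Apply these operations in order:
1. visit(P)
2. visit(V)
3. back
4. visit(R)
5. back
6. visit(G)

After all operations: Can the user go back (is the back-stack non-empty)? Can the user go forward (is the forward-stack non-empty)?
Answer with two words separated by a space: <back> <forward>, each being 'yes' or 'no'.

Answer: yes no

Derivation:
After 1 (visit(P)): cur=P back=1 fwd=0
After 2 (visit(V)): cur=V back=2 fwd=0
After 3 (back): cur=P back=1 fwd=1
After 4 (visit(R)): cur=R back=2 fwd=0
After 5 (back): cur=P back=1 fwd=1
After 6 (visit(G)): cur=G back=2 fwd=0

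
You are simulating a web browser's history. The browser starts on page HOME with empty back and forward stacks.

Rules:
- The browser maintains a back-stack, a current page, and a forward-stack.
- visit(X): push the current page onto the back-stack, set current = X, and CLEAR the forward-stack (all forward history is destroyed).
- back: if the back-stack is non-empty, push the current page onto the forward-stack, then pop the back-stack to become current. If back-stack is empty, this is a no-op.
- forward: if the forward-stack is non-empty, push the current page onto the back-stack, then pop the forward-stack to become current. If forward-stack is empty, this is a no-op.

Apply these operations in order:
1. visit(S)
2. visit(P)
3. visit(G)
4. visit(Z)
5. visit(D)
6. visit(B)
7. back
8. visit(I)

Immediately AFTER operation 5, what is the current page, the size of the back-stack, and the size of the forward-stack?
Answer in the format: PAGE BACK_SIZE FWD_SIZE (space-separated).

After 1 (visit(S)): cur=S back=1 fwd=0
After 2 (visit(P)): cur=P back=2 fwd=0
After 3 (visit(G)): cur=G back=3 fwd=0
After 4 (visit(Z)): cur=Z back=4 fwd=0
After 5 (visit(D)): cur=D back=5 fwd=0

D 5 0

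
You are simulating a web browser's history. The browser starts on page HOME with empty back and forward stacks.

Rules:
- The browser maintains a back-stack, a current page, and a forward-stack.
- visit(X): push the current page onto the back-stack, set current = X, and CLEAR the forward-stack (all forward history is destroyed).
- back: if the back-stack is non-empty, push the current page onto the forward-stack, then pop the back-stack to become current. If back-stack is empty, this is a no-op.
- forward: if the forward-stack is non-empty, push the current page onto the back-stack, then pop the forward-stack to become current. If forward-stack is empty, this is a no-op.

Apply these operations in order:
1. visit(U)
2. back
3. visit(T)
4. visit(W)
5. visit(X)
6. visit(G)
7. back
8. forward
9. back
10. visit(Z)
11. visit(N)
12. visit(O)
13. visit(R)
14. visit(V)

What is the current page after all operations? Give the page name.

After 1 (visit(U)): cur=U back=1 fwd=0
After 2 (back): cur=HOME back=0 fwd=1
After 3 (visit(T)): cur=T back=1 fwd=0
After 4 (visit(W)): cur=W back=2 fwd=0
After 5 (visit(X)): cur=X back=3 fwd=0
After 6 (visit(G)): cur=G back=4 fwd=0
After 7 (back): cur=X back=3 fwd=1
After 8 (forward): cur=G back=4 fwd=0
After 9 (back): cur=X back=3 fwd=1
After 10 (visit(Z)): cur=Z back=4 fwd=0
After 11 (visit(N)): cur=N back=5 fwd=0
After 12 (visit(O)): cur=O back=6 fwd=0
After 13 (visit(R)): cur=R back=7 fwd=0
After 14 (visit(V)): cur=V back=8 fwd=0

Answer: V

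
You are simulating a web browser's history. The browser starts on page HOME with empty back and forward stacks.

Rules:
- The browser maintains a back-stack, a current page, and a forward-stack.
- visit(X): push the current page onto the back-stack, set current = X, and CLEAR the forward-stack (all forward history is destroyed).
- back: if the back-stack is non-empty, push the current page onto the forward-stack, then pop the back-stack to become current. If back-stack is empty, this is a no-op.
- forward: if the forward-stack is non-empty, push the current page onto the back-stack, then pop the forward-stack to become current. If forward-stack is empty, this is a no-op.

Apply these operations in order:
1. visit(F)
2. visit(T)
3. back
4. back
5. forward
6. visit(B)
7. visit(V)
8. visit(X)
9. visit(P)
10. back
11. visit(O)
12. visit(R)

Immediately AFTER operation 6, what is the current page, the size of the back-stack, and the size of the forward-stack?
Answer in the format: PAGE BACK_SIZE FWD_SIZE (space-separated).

After 1 (visit(F)): cur=F back=1 fwd=0
After 2 (visit(T)): cur=T back=2 fwd=0
After 3 (back): cur=F back=1 fwd=1
After 4 (back): cur=HOME back=0 fwd=2
After 5 (forward): cur=F back=1 fwd=1
After 6 (visit(B)): cur=B back=2 fwd=0

B 2 0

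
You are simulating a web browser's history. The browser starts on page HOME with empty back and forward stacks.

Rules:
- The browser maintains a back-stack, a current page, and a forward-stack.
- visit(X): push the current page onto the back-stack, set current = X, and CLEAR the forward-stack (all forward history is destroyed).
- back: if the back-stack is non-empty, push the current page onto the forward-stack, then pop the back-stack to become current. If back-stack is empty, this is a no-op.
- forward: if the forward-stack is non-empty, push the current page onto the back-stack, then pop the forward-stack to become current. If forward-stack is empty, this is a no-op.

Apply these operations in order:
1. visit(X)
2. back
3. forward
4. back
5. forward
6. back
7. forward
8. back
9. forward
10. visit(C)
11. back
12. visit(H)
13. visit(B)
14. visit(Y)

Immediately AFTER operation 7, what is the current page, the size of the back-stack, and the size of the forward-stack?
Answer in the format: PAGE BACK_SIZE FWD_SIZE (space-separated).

After 1 (visit(X)): cur=X back=1 fwd=0
After 2 (back): cur=HOME back=0 fwd=1
After 3 (forward): cur=X back=1 fwd=0
After 4 (back): cur=HOME back=0 fwd=1
After 5 (forward): cur=X back=1 fwd=0
After 6 (back): cur=HOME back=0 fwd=1
After 7 (forward): cur=X back=1 fwd=0

X 1 0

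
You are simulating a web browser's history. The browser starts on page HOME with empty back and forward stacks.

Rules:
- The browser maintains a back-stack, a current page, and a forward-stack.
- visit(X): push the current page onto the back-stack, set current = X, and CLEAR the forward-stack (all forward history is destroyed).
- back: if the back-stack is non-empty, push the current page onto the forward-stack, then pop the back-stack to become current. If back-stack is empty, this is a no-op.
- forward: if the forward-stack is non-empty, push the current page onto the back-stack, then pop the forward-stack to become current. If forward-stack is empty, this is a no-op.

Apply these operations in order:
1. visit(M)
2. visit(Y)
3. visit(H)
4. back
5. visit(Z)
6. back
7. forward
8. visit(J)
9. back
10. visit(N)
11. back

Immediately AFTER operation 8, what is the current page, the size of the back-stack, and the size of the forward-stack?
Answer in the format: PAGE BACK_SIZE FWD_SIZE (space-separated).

After 1 (visit(M)): cur=M back=1 fwd=0
After 2 (visit(Y)): cur=Y back=2 fwd=0
After 3 (visit(H)): cur=H back=3 fwd=0
After 4 (back): cur=Y back=2 fwd=1
After 5 (visit(Z)): cur=Z back=3 fwd=0
After 6 (back): cur=Y back=2 fwd=1
After 7 (forward): cur=Z back=3 fwd=0
After 8 (visit(J)): cur=J back=4 fwd=0

J 4 0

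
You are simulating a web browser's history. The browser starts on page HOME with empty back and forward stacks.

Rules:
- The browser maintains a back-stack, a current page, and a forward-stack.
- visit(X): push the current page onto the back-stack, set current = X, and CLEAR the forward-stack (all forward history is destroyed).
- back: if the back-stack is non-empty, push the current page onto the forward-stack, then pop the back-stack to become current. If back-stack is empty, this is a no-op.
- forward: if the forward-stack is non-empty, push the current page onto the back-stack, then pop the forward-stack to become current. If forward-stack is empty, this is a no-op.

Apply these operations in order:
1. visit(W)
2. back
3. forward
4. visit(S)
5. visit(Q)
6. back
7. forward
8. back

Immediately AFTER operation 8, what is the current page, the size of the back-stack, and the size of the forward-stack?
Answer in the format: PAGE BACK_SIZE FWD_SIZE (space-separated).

After 1 (visit(W)): cur=W back=1 fwd=0
After 2 (back): cur=HOME back=0 fwd=1
After 3 (forward): cur=W back=1 fwd=0
After 4 (visit(S)): cur=S back=2 fwd=0
After 5 (visit(Q)): cur=Q back=3 fwd=0
After 6 (back): cur=S back=2 fwd=1
After 7 (forward): cur=Q back=3 fwd=0
After 8 (back): cur=S back=2 fwd=1

S 2 1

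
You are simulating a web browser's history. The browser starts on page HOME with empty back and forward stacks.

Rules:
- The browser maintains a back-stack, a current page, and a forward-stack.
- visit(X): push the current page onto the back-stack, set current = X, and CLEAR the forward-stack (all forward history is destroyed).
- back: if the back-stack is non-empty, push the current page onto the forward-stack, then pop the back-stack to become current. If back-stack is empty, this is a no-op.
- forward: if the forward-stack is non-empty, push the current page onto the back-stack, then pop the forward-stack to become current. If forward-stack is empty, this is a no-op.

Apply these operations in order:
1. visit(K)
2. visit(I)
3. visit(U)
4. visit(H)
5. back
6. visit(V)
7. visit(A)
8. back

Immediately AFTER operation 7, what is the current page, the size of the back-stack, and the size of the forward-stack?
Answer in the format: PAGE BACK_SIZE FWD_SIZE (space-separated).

After 1 (visit(K)): cur=K back=1 fwd=0
After 2 (visit(I)): cur=I back=2 fwd=0
After 3 (visit(U)): cur=U back=3 fwd=0
After 4 (visit(H)): cur=H back=4 fwd=0
After 5 (back): cur=U back=3 fwd=1
After 6 (visit(V)): cur=V back=4 fwd=0
After 7 (visit(A)): cur=A back=5 fwd=0

A 5 0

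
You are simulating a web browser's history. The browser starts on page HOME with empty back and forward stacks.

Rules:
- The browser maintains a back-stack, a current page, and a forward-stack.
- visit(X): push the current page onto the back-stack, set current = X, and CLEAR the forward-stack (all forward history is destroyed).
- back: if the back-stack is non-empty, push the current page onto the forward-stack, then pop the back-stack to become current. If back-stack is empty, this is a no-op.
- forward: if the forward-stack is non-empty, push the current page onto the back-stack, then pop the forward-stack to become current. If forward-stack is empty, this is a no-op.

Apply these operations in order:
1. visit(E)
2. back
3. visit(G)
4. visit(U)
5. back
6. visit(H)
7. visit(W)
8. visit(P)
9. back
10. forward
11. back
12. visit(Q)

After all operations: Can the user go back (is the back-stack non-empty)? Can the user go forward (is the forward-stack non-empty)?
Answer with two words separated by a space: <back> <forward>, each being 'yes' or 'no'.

Answer: yes no

Derivation:
After 1 (visit(E)): cur=E back=1 fwd=0
After 2 (back): cur=HOME back=0 fwd=1
After 3 (visit(G)): cur=G back=1 fwd=0
After 4 (visit(U)): cur=U back=2 fwd=0
After 5 (back): cur=G back=1 fwd=1
After 6 (visit(H)): cur=H back=2 fwd=0
After 7 (visit(W)): cur=W back=3 fwd=0
After 8 (visit(P)): cur=P back=4 fwd=0
After 9 (back): cur=W back=3 fwd=1
After 10 (forward): cur=P back=4 fwd=0
After 11 (back): cur=W back=3 fwd=1
After 12 (visit(Q)): cur=Q back=4 fwd=0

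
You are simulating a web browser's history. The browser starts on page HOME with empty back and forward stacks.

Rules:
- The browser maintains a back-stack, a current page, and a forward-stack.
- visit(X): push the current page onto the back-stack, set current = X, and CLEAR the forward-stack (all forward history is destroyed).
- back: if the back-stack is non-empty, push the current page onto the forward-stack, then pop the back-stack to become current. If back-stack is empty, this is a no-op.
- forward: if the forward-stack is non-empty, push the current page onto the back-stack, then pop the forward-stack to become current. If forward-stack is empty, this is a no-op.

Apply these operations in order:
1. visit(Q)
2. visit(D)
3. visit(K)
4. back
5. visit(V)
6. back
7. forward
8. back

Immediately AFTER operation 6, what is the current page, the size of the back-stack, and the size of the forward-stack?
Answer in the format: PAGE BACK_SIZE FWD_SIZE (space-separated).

After 1 (visit(Q)): cur=Q back=1 fwd=0
After 2 (visit(D)): cur=D back=2 fwd=0
After 3 (visit(K)): cur=K back=3 fwd=0
After 4 (back): cur=D back=2 fwd=1
After 5 (visit(V)): cur=V back=3 fwd=0
After 6 (back): cur=D back=2 fwd=1

D 2 1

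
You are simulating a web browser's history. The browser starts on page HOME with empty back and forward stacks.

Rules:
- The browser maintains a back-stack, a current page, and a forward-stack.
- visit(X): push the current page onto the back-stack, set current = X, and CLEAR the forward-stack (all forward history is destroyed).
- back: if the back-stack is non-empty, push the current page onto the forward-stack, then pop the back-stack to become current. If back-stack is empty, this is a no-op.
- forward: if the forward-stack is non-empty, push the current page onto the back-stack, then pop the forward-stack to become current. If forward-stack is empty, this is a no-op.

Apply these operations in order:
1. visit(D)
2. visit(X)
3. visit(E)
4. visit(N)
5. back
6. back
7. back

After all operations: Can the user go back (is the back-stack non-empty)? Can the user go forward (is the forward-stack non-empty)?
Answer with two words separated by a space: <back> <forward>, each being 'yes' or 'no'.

Answer: yes yes

Derivation:
After 1 (visit(D)): cur=D back=1 fwd=0
After 2 (visit(X)): cur=X back=2 fwd=0
After 3 (visit(E)): cur=E back=3 fwd=0
After 4 (visit(N)): cur=N back=4 fwd=0
After 5 (back): cur=E back=3 fwd=1
After 6 (back): cur=X back=2 fwd=2
After 7 (back): cur=D back=1 fwd=3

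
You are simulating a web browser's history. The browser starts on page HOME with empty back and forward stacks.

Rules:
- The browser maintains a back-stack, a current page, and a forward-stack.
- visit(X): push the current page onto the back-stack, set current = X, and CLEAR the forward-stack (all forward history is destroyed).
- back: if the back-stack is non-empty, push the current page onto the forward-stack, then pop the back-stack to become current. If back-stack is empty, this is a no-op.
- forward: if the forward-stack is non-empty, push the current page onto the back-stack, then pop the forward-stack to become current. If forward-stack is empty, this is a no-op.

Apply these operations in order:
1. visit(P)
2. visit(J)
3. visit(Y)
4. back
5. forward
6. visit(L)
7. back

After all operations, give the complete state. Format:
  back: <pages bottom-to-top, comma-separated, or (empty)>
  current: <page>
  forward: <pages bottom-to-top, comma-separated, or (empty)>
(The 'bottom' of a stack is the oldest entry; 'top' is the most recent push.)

Answer: back: HOME,P,J
current: Y
forward: L

Derivation:
After 1 (visit(P)): cur=P back=1 fwd=0
After 2 (visit(J)): cur=J back=2 fwd=0
After 3 (visit(Y)): cur=Y back=3 fwd=0
After 4 (back): cur=J back=2 fwd=1
After 5 (forward): cur=Y back=3 fwd=0
After 6 (visit(L)): cur=L back=4 fwd=0
After 7 (back): cur=Y back=3 fwd=1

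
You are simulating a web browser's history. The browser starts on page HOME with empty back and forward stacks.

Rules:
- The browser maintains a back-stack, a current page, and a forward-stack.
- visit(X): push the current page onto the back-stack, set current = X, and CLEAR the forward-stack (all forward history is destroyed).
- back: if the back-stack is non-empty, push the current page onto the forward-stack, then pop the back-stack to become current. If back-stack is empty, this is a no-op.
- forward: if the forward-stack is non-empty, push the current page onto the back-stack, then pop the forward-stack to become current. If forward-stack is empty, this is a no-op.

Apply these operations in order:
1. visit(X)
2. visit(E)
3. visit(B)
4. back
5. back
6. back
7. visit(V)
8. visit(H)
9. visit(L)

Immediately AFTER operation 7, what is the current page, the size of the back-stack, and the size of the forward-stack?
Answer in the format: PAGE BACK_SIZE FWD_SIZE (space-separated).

After 1 (visit(X)): cur=X back=1 fwd=0
After 2 (visit(E)): cur=E back=2 fwd=0
After 3 (visit(B)): cur=B back=3 fwd=0
After 4 (back): cur=E back=2 fwd=1
After 5 (back): cur=X back=1 fwd=2
After 6 (back): cur=HOME back=0 fwd=3
After 7 (visit(V)): cur=V back=1 fwd=0

V 1 0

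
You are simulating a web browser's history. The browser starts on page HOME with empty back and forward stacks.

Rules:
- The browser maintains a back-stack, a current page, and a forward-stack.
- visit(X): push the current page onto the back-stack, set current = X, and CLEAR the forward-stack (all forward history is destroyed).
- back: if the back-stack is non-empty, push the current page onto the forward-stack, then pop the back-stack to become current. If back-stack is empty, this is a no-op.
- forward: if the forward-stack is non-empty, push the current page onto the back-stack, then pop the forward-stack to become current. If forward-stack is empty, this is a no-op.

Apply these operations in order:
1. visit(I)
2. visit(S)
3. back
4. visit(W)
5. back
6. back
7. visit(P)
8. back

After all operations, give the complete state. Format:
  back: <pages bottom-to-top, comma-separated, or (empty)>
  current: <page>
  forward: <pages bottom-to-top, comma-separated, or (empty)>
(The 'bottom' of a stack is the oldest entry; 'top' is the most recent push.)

Answer: back: (empty)
current: HOME
forward: P

Derivation:
After 1 (visit(I)): cur=I back=1 fwd=0
After 2 (visit(S)): cur=S back=2 fwd=0
After 3 (back): cur=I back=1 fwd=1
After 4 (visit(W)): cur=W back=2 fwd=0
After 5 (back): cur=I back=1 fwd=1
After 6 (back): cur=HOME back=0 fwd=2
After 7 (visit(P)): cur=P back=1 fwd=0
After 8 (back): cur=HOME back=0 fwd=1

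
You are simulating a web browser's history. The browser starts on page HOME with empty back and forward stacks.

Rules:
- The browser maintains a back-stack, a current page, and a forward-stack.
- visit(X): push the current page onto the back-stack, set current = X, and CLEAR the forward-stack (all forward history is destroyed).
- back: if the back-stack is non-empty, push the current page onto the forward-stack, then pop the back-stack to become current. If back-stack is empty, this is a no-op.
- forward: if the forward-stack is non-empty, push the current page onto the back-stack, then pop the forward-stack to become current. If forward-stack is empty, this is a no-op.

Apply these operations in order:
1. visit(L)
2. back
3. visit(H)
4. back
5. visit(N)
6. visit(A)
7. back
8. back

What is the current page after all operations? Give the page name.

After 1 (visit(L)): cur=L back=1 fwd=0
After 2 (back): cur=HOME back=0 fwd=1
After 3 (visit(H)): cur=H back=1 fwd=0
After 4 (back): cur=HOME back=0 fwd=1
After 5 (visit(N)): cur=N back=1 fwd=0
After 6 (visit(A)): cur=A back=2 fwd=0
After 7 (back): cur=N back=1 fwd=1
After 8 (back): cur=HOME back=0 fwd=2

Answer: HOME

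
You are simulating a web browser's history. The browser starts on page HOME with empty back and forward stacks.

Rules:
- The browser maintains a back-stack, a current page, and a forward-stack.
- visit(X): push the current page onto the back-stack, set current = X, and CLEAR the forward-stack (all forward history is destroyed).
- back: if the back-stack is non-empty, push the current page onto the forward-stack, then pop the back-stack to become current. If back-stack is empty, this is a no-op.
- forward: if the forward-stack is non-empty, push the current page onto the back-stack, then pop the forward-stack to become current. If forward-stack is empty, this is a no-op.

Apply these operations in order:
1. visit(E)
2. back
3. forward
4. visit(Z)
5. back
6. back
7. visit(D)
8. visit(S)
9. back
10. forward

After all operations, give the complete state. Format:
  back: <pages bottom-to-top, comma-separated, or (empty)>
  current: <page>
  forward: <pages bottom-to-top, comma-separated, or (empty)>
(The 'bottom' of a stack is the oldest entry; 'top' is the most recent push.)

After 1 (visit(E)): cur=E back=1 fwd=0
After 2 (back): cur=HOME back=0 fwd=1
After 3 (forward): cur=E back=1 fwd=0
After 4 (visit(Z)): cur=Z back=2 fwd=0
After 5 (back): cur=E back=1 fwd=1
After 6 (back): cur=HOME back=0 fwd=2
After 7 (visit(D)): cur=D back=1 fwd=0
After 8 (visit(S)): cur=S back=2 fwd=0
After 9 (back): cur=D back=1 fwd=1
After 10 (forward): cur=S back=2 fwd=0

Answer: back: HOME,D
current: S
forward: (empty)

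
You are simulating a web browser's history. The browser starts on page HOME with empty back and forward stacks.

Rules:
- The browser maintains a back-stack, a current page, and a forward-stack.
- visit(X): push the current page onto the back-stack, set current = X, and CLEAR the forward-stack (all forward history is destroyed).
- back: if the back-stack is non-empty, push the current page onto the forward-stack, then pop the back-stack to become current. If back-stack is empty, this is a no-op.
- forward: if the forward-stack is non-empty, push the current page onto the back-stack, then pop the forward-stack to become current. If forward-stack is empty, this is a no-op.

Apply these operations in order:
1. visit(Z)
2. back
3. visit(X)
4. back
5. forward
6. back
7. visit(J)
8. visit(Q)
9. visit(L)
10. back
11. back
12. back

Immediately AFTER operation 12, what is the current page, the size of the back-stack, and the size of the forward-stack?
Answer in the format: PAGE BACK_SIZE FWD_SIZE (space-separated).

After 1 (visit(Z)): cur=Z back=1 fwd=0
After 2 (back): cur=HOME back=0 fwd=1
After 3 (visit(X)): cur=X back=1 fwd=0
After 4 (back): cur=HOME back=0 fwd=1
After 5 (forward): cur=X back=1 fwd=0
After 6 (back): cur=HOME back=0 fwd=1
After 7 (visit(J)): cur=J back=1 fwd=0
After 8 (visit(Q)): cur=Q back=2 fwd=0
After 9 (visit(L)): cur=L back=3 fwd=0
After 10 (back): cur=Q back=2 fwd=1
After 11 (back): cur=J back=1 fwd=2
After 12 (back): cur=HOME back=0 fwd=3

HOME 0 3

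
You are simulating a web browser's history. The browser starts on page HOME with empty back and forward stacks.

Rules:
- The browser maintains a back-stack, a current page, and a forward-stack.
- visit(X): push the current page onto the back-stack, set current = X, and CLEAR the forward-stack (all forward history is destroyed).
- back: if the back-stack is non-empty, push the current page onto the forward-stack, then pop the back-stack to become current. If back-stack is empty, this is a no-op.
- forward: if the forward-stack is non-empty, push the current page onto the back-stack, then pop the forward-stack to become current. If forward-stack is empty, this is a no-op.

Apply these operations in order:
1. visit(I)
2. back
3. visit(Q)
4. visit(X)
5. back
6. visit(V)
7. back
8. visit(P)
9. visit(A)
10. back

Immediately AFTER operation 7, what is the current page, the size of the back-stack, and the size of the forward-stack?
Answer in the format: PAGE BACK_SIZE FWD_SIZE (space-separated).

After 1 (visit(I)): cur=I back=1 fwd=0
After 2 (back): cur=HOME back=0 fwd=1
After 3 (visit(Q)): cur=Q back=1 fwd=0
After 4 (visit(X)): cur=X back=2 fwd=0
After 5 (back): cur=Q back=1 fwd=1
After 6 (visit(V)): cur=V back=2 fwd=0
After 7 (back): cur=Q back=1 fwd=1

Q 1 1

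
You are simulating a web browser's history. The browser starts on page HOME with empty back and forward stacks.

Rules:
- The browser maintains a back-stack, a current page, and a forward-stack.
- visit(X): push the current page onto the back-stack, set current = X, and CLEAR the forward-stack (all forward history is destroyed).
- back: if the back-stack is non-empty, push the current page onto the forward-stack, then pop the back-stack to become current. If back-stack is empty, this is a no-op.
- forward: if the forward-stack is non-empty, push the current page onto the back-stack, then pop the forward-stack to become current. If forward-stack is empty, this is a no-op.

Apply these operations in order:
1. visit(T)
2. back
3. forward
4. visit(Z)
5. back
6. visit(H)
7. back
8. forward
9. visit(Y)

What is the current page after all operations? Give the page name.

After 1 (visit(T)): cur=T back=1 fwd=0
After 2 (back): cur=HOME back=0 fwd=1
After 3 (forward): cur=T back=1 fwd=0
After 4 (visit(Z)): cur=Z back=2 fwd=0
After 5 (back): cur=T back=1 fwd=1
After 6 (visit(H)): cur=H back=2 fwd=0
After 7 (back): cur=T back=1 fwd=1
After 8 (forward): cur=H back=2 fwd=0
After 9 (visit(Y)): cur=Y back=3 fwd=0

Answer: Y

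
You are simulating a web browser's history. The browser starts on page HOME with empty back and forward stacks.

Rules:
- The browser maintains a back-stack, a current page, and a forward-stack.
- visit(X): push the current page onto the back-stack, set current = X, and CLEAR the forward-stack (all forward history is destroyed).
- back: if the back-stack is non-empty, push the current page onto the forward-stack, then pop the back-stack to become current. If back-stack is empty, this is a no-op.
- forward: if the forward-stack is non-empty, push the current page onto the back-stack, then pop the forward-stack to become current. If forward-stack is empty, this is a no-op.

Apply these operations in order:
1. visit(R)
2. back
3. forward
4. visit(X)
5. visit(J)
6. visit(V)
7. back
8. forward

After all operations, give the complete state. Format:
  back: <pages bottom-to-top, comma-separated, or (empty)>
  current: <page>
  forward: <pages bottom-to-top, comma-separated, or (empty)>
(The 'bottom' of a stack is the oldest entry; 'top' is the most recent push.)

After 1 (visit(R)): cur=R back=1 fwd=0
After 2 (back): cur=HOME back=0 fwd=1
After 3 (forward): cur=R back=1 fwd=0
After 4 (visit(X)): cur=X back=2 fwd=0
After 5 (visit(J)): cur=J back=3 fwd=0
After 6 (visit(V)): cur=V back=4 fwd=0
After 7 (back): cur=J back=3 fwd=1
After 8 (forward): cur=V back=4 fwd=0

Answer: back: HOME,R,X,J
current: V
forward: (empty)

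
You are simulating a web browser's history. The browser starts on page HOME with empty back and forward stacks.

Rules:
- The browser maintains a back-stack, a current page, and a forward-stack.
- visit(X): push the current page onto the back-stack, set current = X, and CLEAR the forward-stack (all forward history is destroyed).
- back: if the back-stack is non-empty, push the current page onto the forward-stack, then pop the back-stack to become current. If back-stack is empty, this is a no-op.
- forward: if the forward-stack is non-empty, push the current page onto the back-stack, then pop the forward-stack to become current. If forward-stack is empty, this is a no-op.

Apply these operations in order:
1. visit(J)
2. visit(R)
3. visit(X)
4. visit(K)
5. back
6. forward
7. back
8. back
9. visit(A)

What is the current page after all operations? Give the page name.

Answer: A

Derivation:
After 1 (visit(J)): cur=J back=1 fwd=0
After 2 (visit(R)): cur=R back=2 fwd=0
After 3 (visit(X)): cur=X back=3 fwd=0
After 4 (visit(K)): cur=K back=4 fwd=0
After 5 (back): cur=X back=3 fwd=1
After 6 (forward): cur=K back=4 fwd=0
After 7 (back): cur=X back=3 fwd=1
After 8 (back): cur=R back=2 fwd=2
After 9 (visit(A)): cur=A back=3 fwd=0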